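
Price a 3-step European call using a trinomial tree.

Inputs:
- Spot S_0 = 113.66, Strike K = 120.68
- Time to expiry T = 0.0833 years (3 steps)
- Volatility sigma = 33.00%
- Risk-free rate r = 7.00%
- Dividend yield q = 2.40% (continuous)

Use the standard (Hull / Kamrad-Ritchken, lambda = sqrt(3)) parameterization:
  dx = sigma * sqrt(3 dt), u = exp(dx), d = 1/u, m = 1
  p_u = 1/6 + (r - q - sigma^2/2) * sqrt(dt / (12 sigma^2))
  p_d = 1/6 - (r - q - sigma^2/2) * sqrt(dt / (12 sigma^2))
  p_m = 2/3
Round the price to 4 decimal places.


Answer: Price = V(0,0) = 2.0642

Derivation:
dt = T/N = 0.027767; dx = sigma*sqrt(3*dt) = 0.095244
u = exp(dx) = 1.099927; d = 1/u = 0.909151
p_u = 0.165435, p_m = 0.666667, p_d = 0.167898
Discount per step: exp(-r*dt) = 0.998058
Stock lattice S(k, j) with j the centered position index:
  k=0: S(0,+0) = 113.6600
  k=1: S(1,-1) = 103.3341; S(1,+0) = 113.6600; S(1,+1) = 125.0177
  k=2: S(2,-2) = 93.9464; S(2,-1) = 103.3341; S(2,+0) = 113.6600; S(2,+1) = 125.0177; S(2,+2) = 137.5103
  k=3: S(3,-3) = 85.4115; S(3,-2) = 93.9464; S(3,-1) = 103.3341; S(3,+0) = 113.6600; S(3,+1) = 125.0177; S(3,+2) = 137.5103; S(3,+3) = 151.2513
Terminal payoffs V(N, j) = max(S_T - K, 0):
  V(3,-3) = 0.000000; V(3,-2) = 0.000000; V(3,-1) = 0.000000; V(3,+0) = 0.000000; V(3,+1) = 4.337694; V(3,+2) = 16.830326; V(3,+3) = 30.571310
Backward induction: V(k, j) = exp(-r*dt) * [p_u * V(k+1, j+1) + p_m * V(k+1, j) + p_d * V(k+1, j-1)]
  V(2,-2) = exp(-r*dt) * [p_u*0.000000 + p_m*0.000000 + p_d*0.000000] = 0.000000
  V(2,-1) = exp(-r*dt) * [p_u*0.000000 + p_m*0.000000 + p_d*0.000000] = 0.000000
  V(2,+0) = exp(-r*dt) * [p_u*4.337694 + p_m*0.000000 + p_d*0.000000] = 0.716213
  V(2,+1) = exp(-r*dt) * [p_u*16.830326 + p_m*4.337694 + p_d*0.000000] = 5.665098
  V(2,+2) = exp(-r*dt) * [p_u*30.571310 + p_m*16.830326 + p_d*4.337694] = 16.973050
  V(1,-1) = exp(-r*dt) * [p_u*0.716213 + p_m*0.000000 + p_d*0.000000] = 0.118257
  V(1,+0) = exp(-r*dt) * [p_u*5.665098 + p_m*0.716213 + p_d*0.000000] = 1.411933
  V(1,+1) = exp(-r*dt) * [p_u*16.973050 + p_m*5.665098 + p_d*0.716213] = 6.691899
  V(0,+0) = exp(-r*dt) * [p_u*6.691899 + p_m*1.411933 + p_d*0.118257] = 2.064202


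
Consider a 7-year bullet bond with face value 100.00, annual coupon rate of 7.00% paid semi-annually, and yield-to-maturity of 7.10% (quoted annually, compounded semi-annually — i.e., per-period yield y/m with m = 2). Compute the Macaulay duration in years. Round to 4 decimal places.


Answer: Macaulay duration = 5.6470 years

Derivation:
Coupon per period c = face * coupon_rate / m = 3.500000
Periods per year m = 2; per-period yield y/m = 0.035500
Number of cashflows N = 14
Cashflows (t years, CF_t, discount factor 1/(1+y/m)^(m*t), PV):
  t = 0.5000: CF_t = 3.500000, DF = 0.965717, PV = 3.380010
  t = 1.0000: CF_t = 3.500000, DF = 0.932609, PV = 3.264133
  t = 1.5000: CF_t = 3.500000, DF = 0.900637, PV = 3.152229
  t = 2.0000: CF_t = 3.500000, DF = 0.869760, PV = 3.044161
  t = 2.5000: CF_t = 3.500000, DF = 0.839942, PV = 2.939798
  t = 3.0000: CF_t = 3.500000, DF = 0.811147, PV = 2.839013
  t = 3.5000: CF_t = 3.500000, DF = 0.783338, PV = 2.741684
  t = 4.0000: CF_t = 3.500000, DF = 0.756483, PV = 2.647691
  t = 4.5000: CF_t = 3.500000, DF = 0.730549, PV = 2.556920
  t = 5.0000: CF_t = 3.500000, DF = 0.705503, PV = 2.469261
  t = 5.5000: CF_t = 3.500000, DF = 0.681316, PV = 2.384608
  t = 6.0000: CF_t = 3.500000, DF = 0.657959, PV = 2.302856
  t = 6.5000: CF_t = 3.500000, DF = 0.635402, PV = 2.223907
  t = 7.0000: CF_t = 103.500000, DF = 0.613619, PV = 63.509531
Price P = sum_t PV_t = 99.455801
Macaulay numerator sum_t t * PV_t:
  t * PV_t at t = 0.5000: 1.690005
  t * PV_t at t = 1.0000: 3.264133
  t * PV_t at t = 1.5000: 4.728343
  t * PV_t at t = 2.0000: 6.088322
  t * PV_t at t = 2.5000: 7.349496
  t * PV_t at t = 3.0000: 8.517040
  t * PV_t at t = 3.5000: 9.595892
  t * PV_t at t = 4.0000: 10.590762
  t * PV_t at t = 4.5000: 11.506139
  t * PV_t at t = 5.0000: 12.346305
  t * PV_t at t = 5.5000: 13.115341
  t * PV_t at t = 6.0000: 13.817137
  t * PV_t at t = 6.5000: 14.455398
  t * PV_t at t = 7.0000: 444.566716
Macaulay duration D = (sum_t t * PV_t) / P = 561.631030 / 99.455801 = 5.647041


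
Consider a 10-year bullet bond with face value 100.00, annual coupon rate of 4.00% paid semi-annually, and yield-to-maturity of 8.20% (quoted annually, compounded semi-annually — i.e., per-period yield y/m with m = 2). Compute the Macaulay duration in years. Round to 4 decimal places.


Answer: Macaulay duration = 7.9671 years

Derivation:
Coupon per period c = face * coupon_rate / m = 2.000000
Periods per year m = 2; per-period yield y/m = 0.041000
Number of cashflows N = 20
Cashflows (t years, CF_t, discount factor 1/(1+y/m)^(m*t), PV):
  t = 0.5000: CF_t = 2.000000, DF = 0.960615, PV = 1.921230
  t = 1.0000: CF_t = 2.000000, DF = 0.922781, PV = 1.845562
  t = 1.5000: CF_t = 2.000000, DF = 0.886437, PV = 1.772874
  t = 2.0000: CF_t = 2.000000, DF = 0.851524, PV = 1.703049
  t = 2.5000: CF_t = 2.000000, DF = 0.817987, PV = 1.635974
  t = 3.0000: CF_t = 2.000000, DF = 0.785770, PV = 1.571541
  t = 3.5000: CF_t = 2.000000, DF = 0.754823, PV = 1.509645
  t = 4.0000: CF_t = 2.000000, DF = 0.725094, PV = 1.450188
  t = 4.5000: CF_t = 2.000000, DF = 0.696536, PV = 1.393072
  t = 5.0000: CF_t = 2.000000, DF = 0.669103, PV = 1.338205
  t = 5.5000: CF_t = 2.000000, DF = 0.642750, PV = 1.285500
  t = 6.0000: CF_t = 2.000000, DF = 0.617435, PV = 1.234870
  t = 6.5000: CF_t = 2.000000, DF = 0.593117, PV = 1.186234
  t = 7.0000: CF_t = 2.000000, DF = 0.569757, PV = 1.139514
  t = 7.5000: CF_t = 2.000000, DF = 0.547317, PV = 1.094634
  t = 8.0000: CF_t = 2.000000, DF = 0.525761, PV = 1.051522
  t = 8.5000: CF_t = 2.000000, DF = 0.505054, PV = 1.010107
  t = 9.0000: CF_t = 2.000000, DF = 0.485162, PV = 0.970324
  t = 9.5000: CF_t = 2.000000, DF = 0.466054, PV = 0.932108
  t = 10.0000: CF_t = 102.000000, DF = 0.447698, PV = 45.665223
Price P = sum_t PV_t = 71.711374
Macaulay numerator sum_t t * PV_t:
  t * PV_t at t = 0.5000: 0.960615
  t * PV_t at t = 1.0000: 1.845562
  t * PV_t at t = 1.5000: 2.659311
  t * PV_t at t = 2.0000: 3.406097
  t * PV_t at t = 2.5000: 4.089935
  t * PV_t at t = 3.0000: 4.714622
  t * PV_t at t = 3.5000: 5.283758
  t * PV_t at t = 4.0000: 5.800750
  t * PV_t at t = 4.5000: 6.268822
  t * PV_t at t = 5.0000: 6.691026
  t * PV_t at t = 5.5000: 7.070248
  t * PV_t at t = 6.0000: 7.409220
  t * PV_t at t = 6.5000: 7.710524
  t * PV_t at t = 7.0000: 7.976600
  t * PV_t at t = 7.5000: 8.209757
  t * PV_t at t = 8.0000: 8.412175
  t * PV_t at t = 8.5000: 8.585914
  t * PV_t at t = 9.0000: 8.732918
  t * PV_t at t = 9.5000: 8.855024
  t * PV_t at t = 10.0000: 456.652229
Macaulay duration D = (sum_t t * PV_t) / P = 571.335106 / 71.711374 = 7.967148


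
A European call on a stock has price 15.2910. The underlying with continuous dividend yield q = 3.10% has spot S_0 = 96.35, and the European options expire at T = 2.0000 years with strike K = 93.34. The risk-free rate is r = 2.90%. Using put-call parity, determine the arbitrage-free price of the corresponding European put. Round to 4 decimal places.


Answer: Put price = 12.8136

Derivation:
Put-call parity: C - P = S_0 * exp(-qT) - K * exp(-rT).
S_0 * exp(-qT) = 96.3500 * 0.93988289 = 90.55771614
K * exp(-rT) = 93.3400 * 0.94364995 = 88.08028609
P = C - S*exp(-qT) + K*exp(-rT)
P = 15.2910 - 90.55771614 + 88.08028609 = 12.8136


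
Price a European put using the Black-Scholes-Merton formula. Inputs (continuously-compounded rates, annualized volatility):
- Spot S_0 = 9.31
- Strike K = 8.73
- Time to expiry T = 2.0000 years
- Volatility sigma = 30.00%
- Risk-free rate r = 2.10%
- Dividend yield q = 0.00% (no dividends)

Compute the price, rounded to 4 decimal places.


d1 = (ln(S/K) + (r - q + 0.5*sigma^2) * T) / (sigma * sqrt(T)) = 0.46273945
d2 = d1 - sigma * sqrt(T) = 0.03847538
exp(-rT) = 0.95886978; exp(-qT) = 1.00000000
P = K * exp(-rT) * N(-d2) - S_0 * exp(-qT) * N(-d1)
N(-d1) = 0.32177557; N(-d2) = 0.48465433
P = 8.7300 * 0.95886978 * 0.48465433 - 9.3100 * 1.00000000 * 0.32177557 = 1.0613

Answer: Price = 1.0613


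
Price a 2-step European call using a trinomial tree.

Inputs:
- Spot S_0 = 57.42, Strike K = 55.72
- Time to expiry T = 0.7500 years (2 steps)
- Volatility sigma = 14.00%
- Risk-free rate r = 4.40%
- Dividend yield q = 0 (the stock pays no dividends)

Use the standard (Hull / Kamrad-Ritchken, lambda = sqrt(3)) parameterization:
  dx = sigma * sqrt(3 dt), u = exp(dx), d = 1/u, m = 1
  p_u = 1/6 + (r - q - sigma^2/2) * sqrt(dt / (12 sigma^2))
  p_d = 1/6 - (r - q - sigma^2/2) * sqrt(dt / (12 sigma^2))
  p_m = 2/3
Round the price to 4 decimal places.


Answer: Price = V(0,0) = 4.6834

Derivation:
dt = T/N = 0.375000; dx = sigma*sqrt(3*dt) = 0.148492
u = exp(dx) = 1.160084; d = 1/u = 0.862007
p_u = 0.209851, p_m = 0.666667, p_d = 0.123483
Discount per step: exp(-r*dt) = 0.983635
Stock lattice S(k, j) with j the centered position index:
  k=0: S(0,+0) = 57.4200
  k=1: S(1,-1) = 49.4964; S(1,+0) = 57.4200; S(1,+1) = 66.6120
  k=2: S(2,-2) = 42.6662; S(2,-1) = 49.4964; S(2,+0) = 57.4200; S(2,+1) = 66.6120; S(2,+2) = 77.2755
Terminal payoffs V(N, j) = max(S_T - K, 0):
  V(2,-2) = 0.000000; V(2,-1) = 0.000000; V(2,+0) = 1.700000; V(2,+1) = 10.892024; V(2,+2) = 21.555544
Backward induction: V(k, j) = exp(-r*dt) * [p_u * V(k+1, j+1) + p_m * V(k+1, j) + p_d * V(k+1, j-1)]
  V(1,-1) = exp(-r*dt) * [p_u*1.700000 + p_m*0.000000 + p_d*0.000000] = 0.350908
  V(1,+0) = exp(-r*dt) * [p_u*10.892024 + p_m*1.700000 + p_d*0.000000] = 3.363081
  V(1,+1) = exp(-r*dt) * [p_u*21.555544 + p_m*10.892024 + p_d*1.700000] = 11.798426
  V(0,+0) = exp(-r*dt) * [p_u*11.798426 + p_m*3.363081 + p_d*0.350908] = 4.683376


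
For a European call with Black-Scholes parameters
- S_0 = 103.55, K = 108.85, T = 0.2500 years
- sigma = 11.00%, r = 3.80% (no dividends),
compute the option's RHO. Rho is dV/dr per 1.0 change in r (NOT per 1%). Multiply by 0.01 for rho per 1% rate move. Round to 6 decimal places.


Answer: Rho = 6.009085

Derivation:
d1 = -0.7073399971; d2 = -0.7623399971
phi(d1) = 0.3106453196; exp(-qT) = 1.0000000000; exp(-rT) = 0.9905449824
N(d2) = 0.2229285540
Rho = K*T*exp(-rT)*N(d2) = 108.8500 * 0.2500 * 0.9905449824 * 0.2229285540 = 6.009085


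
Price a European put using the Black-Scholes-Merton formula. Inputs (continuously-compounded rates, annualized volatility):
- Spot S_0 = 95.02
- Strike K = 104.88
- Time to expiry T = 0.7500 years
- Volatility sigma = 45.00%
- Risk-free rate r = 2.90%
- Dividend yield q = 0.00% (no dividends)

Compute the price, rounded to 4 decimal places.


Answer: Price = 19.3621

Derivation:
d1 = (ln(S/K) + (r - q + 0.5*sigma^2) * T) / (sigma * sqrt(T)) = -0.00267363
d2 = d1 - sigma * sqrt(T) = -0.39238506
exp(-rT) = 0.97848483; exp(-qT) = 1.00000000
P = K * exp(-rT) * N(-d2) - S_0 * exp(-qT) * N(-d1)
N(-d1) = 0.50106662; N(-d2) = 0.65261314
P = 104.8800 * 0.97848483 * 0.65261314 - 95.0200 * 1.00000000 * 0.50106662 = 19.3621


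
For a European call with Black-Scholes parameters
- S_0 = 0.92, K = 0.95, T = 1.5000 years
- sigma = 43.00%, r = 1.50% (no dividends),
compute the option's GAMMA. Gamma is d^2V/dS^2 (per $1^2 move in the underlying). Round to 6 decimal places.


Answer: Gamma = 0.799028

Derivation:
d1 = 0.2451135751; d2 = -0.2815267196
phi(d1) = 0.3871361397; exp(-qT) = 1.0000000000; exp(-rT) = 0.9777512372
Gamma = exp(-qT) * phi(d1) / (S * sigma * sqrt(T)) = 1.0000000000 * 0.3871361397 / (0.9200 * 0.4300 * 1.2247448714) = 0.799028


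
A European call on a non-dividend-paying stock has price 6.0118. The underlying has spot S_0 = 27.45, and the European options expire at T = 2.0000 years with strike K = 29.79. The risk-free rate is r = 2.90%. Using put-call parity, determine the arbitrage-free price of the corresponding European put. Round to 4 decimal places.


Answer: Put price = 6.6731

Derivation:
Put-call parity: C - P = S_0 * exp(-qT) - K * exp(-rT).
S_0 * exp(-qT) = 27.4500 * 1.00000000 = 27.45000000
K * exp(-rT) = 29.7900 * 0.94364995 = 28.11133193
P = C - S*exp(-qT) + K*exp(-rT)
P = 6.0118 - 27.45000000 + 28.11133193 = 6.6731


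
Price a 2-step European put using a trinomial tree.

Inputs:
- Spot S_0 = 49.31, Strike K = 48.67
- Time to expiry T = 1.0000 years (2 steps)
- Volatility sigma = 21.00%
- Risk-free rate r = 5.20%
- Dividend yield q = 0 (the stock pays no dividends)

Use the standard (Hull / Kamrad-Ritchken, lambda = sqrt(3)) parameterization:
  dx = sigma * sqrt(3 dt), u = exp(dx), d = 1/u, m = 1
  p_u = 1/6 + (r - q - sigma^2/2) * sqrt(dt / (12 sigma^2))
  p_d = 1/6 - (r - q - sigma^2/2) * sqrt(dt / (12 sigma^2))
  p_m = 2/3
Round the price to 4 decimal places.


dt = T/N = 0.500000; dx = sigma*sqrt(3*dt) = 0.257196
u = exp(dx) = 1.293299; d = 1/u = 0.773216
p_u = 0.195779, p_m = 0.666667, p_d = 0.137555
Discount per step: exp(-r*dt) = 0.974335
Stock lattice S(k, j) with j the centered position index:
  k=0: S(0,+0) = 49.3100
  k=1: S(1,-1) = 38.1273; S(1,+0) = 49.3100; S(1,+1) = 63.7726
  k=2: S(2,-2) = 29.4806; S(2,-1) = 38.1273; S(2,+0) = 49.3100; S(2,+1) = 63.7726; S(2,+2) = 82.4770
Terminal payoffs V(N, j) = max(K - S_T, 0):
  V(2,-2) = 19.189352; V(2,-1) = 10.542703; V(2,+0) = 0.000000; V(2,+1) = 0.000000; V(2,+2) = 0.000000
Backward induction: V(k, j) = exp(-r*dt) * [p_u * V(k+1, j+1) + p_m * V(k+1, j) + p_d * V(k+1, j-1)]
  V(1,-1) = exp(-r*dt) * [p_u*0.000000 + p_m*10.542703 + p_d*19.189352] = 9.419924
  V(1,+0) = exp(-r*dt) * [p_u*0.000000 + p_m*0.000000 + p_d*10.542703] = 1.412979
  V(1,+1) = exp(-r*dt) * [p_u*0.000000 + p_m*0.000000 + p_d*0.000000] = 0.000000
  V(0,+0) = exp(-r*dt) * [p_u*0.000000 + p_m*1.412979 + p_d*9.419924] = 2.180309

Answer: Price = V(0,0) = 2.1803


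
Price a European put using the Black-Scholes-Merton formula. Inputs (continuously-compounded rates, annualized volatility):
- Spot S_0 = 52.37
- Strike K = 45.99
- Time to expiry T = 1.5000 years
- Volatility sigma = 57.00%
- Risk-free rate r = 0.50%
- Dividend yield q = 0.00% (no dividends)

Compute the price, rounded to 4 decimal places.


Answer: Price = 10.2625

Derivation:
d1 = (ln(S/K) + (r - q + 0.5*sigma^2) * T) / (sigma * sqrt(T)) = 0.54588516
d2 = d1 - sigma * sqrt(T) = -0.15221942
exp(-rT) = 0.99252805; exp(-qT) = 1.00000000
P = K * exp(-rT) * N(-d2) - S_0 * exp(-qT) * N(-d1)
N(-d1) = 0.29257244; N(-d2) = 0.56049306
P = 45.9900 * 0.99252805 * 0.56049306 - 52.3700 * 1.00000000 * 0.29257244 = 10.2625


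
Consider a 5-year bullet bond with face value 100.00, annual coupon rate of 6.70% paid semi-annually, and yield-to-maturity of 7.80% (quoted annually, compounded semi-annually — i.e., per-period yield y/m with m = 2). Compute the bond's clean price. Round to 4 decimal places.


Coupon per period c = face * coupon_rate / m = 3.350000
Periods per year m = 2; per-period yield y/m = 0.039000
Number of cashflows N = 10
Cashflows (t years, CF_t, discount factor 1/(1+y/m)^(m*t), PV):
  t = 0.5000: CF_t = 3.350000, DF = 0.962464, PV = 3.224254
  t = 1.0000: CF_t = 3.350000, DF = 0.926337, PV = 3.103228
  t = 1.5000: CF_t = 3.350000, DF = 0.891566, PV = 2.986745
  t = 2.0000: CF_t = 3.350000, DF = 0.858100, PV = 2.874634
  t = 2.5000: CF_t = 3.350000, DF = 0.825890, PV = 2.766732
  t = 3.0000: CF_t = 3.350000, DF = 0.794889, PV = 2.662880
  t = 3.5000: CF_t = 3.350000, DF = 0.765052, PV = 2.562925
  t = 4.0000: CF_t = 3.350000, DF = 0.736335, PV = 2.466723
  t = 4.5000: CF_t = 3.350000, DF = 0.708696, PV = 2.374132
  t = 5.0000: CF_t = 103.350000, DF = 0.682094, PV = 70.494463
Price P = sum_t PV_t = 95.516717

Answer: Price = 95.5167


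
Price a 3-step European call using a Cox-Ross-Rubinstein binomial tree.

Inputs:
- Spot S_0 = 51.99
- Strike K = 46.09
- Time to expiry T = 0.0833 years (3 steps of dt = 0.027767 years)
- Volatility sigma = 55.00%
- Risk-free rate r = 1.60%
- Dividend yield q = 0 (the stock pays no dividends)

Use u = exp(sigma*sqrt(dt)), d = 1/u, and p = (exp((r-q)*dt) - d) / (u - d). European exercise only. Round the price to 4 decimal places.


dt = T/N = 0.027767
u = exp(sigma*sqrt(dt)) = 1.095979; d = 1/u = 0.912426
p = (exp((r-q)*dt) - d) / (u - d) = 0.479525
Discount per step: exp(-r*dt) = 0.999556
Stock lattice S(k, i) with i counting down-moves:
  k=0: S(0,0) = 51.9900
  k=1: S(1,0) = 56.9800; S(1,1) = 47.4370
  k=2: S(2,0) = 62.4489; S(2,1) = 51.9900; S(2,2) = 43.2828
  k=3: S(3,0) = 68.4427; S(3,1) = 56.9800; S(3,2) = 47.4370; S(3,3) = 39.4923
Terminal payoffs V(N, i) = max(S_T - K, 0):
  V(3,0) = 22.352665; V(3,1) = 10.889966; V(3,2) = 1.347026; V(3,3) = 0.000000
Backward induction: V(k, i) = exp(-r*dt) * [p * V(k+1, i) + (1-p) * V(k+1, i+1)].
  V(2,0) = exp(-r*dt) * [p*22.352665 + (1-p)*10.889966] = 16.379336
  V(2,1) = exp(-r*dt) * [p*10.889966 + (1-p)*1.347026] = 5.920472
  V(2,2) = exp(-r*dt) * [p*1.347026 + (1-p)*0.000000] = 0.645645
  V(1,0) = exp(-r*dt) * [p*16.379336 + (1-p)*5.920472] = 10.930900
  V(1,1) = exp(-r*dt) * [p*5.920472 + (1-p)*0.645645] = 3.173645
  V(0,0) = exp(-r*dt) * [p*10.930900 + (1-p)*3.173645] = 6.890380

Answer: Price = V(0,0) = 6.8904


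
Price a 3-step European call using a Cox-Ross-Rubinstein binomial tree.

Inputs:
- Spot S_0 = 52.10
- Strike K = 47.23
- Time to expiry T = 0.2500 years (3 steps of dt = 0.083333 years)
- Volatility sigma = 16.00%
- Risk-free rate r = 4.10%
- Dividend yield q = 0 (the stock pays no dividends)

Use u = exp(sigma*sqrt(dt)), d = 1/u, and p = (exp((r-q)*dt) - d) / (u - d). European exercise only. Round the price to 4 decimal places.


Answer: Price = V(0,0) = 5.5495

Derivation:
dt = T/N = 0.083333
u = exp(sigma*sqrt(dt)) = 1.047271; d = 1/u = 0.954862
p = (exp((r-q)*dt) - d) / (u - d) = 0.525492
Discount per step: exp(-r*dt) = 0.996589
Stock lattice S(k, i) with i counting down-moves:
  k=0: S(0,0) = 52.1000
  k=1: S(1,0) = 54.5628; S(1,1) = 49.7483
  k=2: S(2,0) = 57.1421; S(2,1) = 52.1000; S(2,2) = 47.5028
  k=3: S(3,0) = 59.8433; S(3,1) = 54.5628; S(3,2) = 49.7483; S(3,3) = 45.3586
Terminal payoffs V(N, i) = max(S_T - K, 0):
  V(3,0) = 12.613272; V(3,1) = 7.332835; V(3,2) = 2.518332; V(3,3) = 0.000000
Backward induction: V(k, i) = exp(-r*dt) * [p * V(k+1, i) + (1-p) * V(k+1, i+1)].
  V(2,0) = exp(-r*dt) * [p*12.613272 + (1-p)*7.332835] = 10.073185
  V(2,1) = exp(-r*dt) * [p*7.332835 + (1-p)*2.518332] = 5.031094
  V(2,2) = exp(-r*dt) * [p*2.518332 + (1-p)*0.000000] = 1.318848
  V(1,0) = exp(-r*dt) * [p*10.073185 + (1-p)*5.031094] = 7.654473
  V(1,1) = exp(-r*dt) * [p*5.031094 + (1-p)*1.318848] = 3.258450
  V(0,0) = exp(-r*dt) * [p*7.654473 + (1-p)*3.258450] = 5.549530


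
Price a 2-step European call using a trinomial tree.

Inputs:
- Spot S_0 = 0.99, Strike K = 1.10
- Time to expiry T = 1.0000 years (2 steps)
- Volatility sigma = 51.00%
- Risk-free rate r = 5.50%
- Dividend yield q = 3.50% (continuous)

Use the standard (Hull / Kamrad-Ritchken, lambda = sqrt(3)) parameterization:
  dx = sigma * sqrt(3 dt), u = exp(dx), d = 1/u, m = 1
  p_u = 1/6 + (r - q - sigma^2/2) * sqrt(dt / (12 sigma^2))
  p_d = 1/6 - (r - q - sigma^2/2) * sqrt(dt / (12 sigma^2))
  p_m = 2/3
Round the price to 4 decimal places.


dt = T/N = 0.500000; dx = sigma*sqrt(3*dt) = 0.624620
u = exp(dx) = 1.867536; d = 1/u = 0.535465
p_u = 0.122620, p_m = 0.666667, p_d = 0.210713
Discount per step: exp(-r*dt) = 0.972875
Stock lattice S(k, j) with j the centered position index:
  k=0: S(0,+0) = 0.9900
  k=1: S(1,-1) = 0.5301; S(1,+0) = 0.9900; S(1,+1) = 1.8489
  k=2: S(2,-2) = 0.2839; S(2,-1) = 0.5301; S(2,+0) = 0.9900; S(2,+1) = 1.8489; S(2,+2) = 3.4528
Terminal payoffs V(N, j) = max(S_T - K, 0):
  V(2,-2) = 0.000000; V(2,-1) = 0.000000; V(2,+0) = 0.000000; V(2,+1) = 0.748861; V(2,+2) = 2.352814
Backward induction: V(k, j) = exp(-r*dt) * [p_u * V(k+1, j+1) + p_m * V(k+1, j) + p_d * V(k+1, j-1)]
  V(1,-1) = exp(-r*dt) * [p_u*0.000000 + p_m*0.000000 + p_d*0.000000] = 0.000000
  V(1,+0) = exp(-r*dt) * [p_u*0.748861 + p_m*0.000000 + p_d*0.000000] = 0.089334
  V(1,+1) = exp(-r*dt) * [p_u*2.352814 + p_m*0.748861 + p_d*0.000000] = 0.766374
  V(0,+0) = exp(-r*dt) * [p_u*0.766374 + p_m*0.089334 + p_d*0.000000] = 0.149364

Answer: Price = V(0,0) = 0.1494


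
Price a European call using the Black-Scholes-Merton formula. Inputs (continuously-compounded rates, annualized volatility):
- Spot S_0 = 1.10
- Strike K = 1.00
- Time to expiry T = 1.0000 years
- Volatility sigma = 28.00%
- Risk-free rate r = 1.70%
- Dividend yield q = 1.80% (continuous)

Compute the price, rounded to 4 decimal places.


d1 = (ln(S/K) + (r - q + 0.5*sigma^2) * T) / (sigma * sqrt(T)) = 0.47682207
d2 = d1 - sigma * sqrt(T) = 0.19682207
exp(-rT) = 0.98314368; exp(-qT) = 0.98216103
C = S_0 * exp(-qT) * N(d1) - K * exp(-rT) * N(d2)
N(d1) = 0.68325559; N(d2) = 0.57801661
C = 1.1000 * 0.98216103 * 0.68325559 - 1.0000 * 0.98314368 * 0.57801661 = 0.1699

Answer: Price = 0.1699


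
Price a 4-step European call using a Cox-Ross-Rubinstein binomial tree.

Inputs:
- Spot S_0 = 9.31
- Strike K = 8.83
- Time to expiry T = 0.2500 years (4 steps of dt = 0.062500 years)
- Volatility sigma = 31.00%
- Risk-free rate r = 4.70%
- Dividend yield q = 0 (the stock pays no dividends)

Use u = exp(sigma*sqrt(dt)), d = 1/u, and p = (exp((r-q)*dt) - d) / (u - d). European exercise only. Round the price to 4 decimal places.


dt = T/N = 0.062500
u = exp(sigma*sqrt(dt)) = 1.080582; d = 1/u = 0.925427
p = (exp((r-q)*dt) - d) / (u - d) = 0.499595
Discount per step: exp(-r*dt) = 0.997067
Stock lattice S(k, i) with i counting down-moves:
  k=0: S(0,0) = 9.3100
  k=1: S(1,0) = 10.0602; S(1,1) = 8.6157
  k=2: S(2,0) = 10.8709; S(2,1) = 9.3100; S(2,2) = 7.9732
  k=3: S(3,0) = 11.7469; S(3,1) = 10.0602; S(3,2) = 8.6157; S(3,3) = 7.3786
  k=4: S(4,0) = 12.6935; S(4,1) = 10.8709; S(4,2) = 9.3100; S(4,3) = 7.9732; S(4,4) = 6.8284
Terminal payoffs V(N, i) = max(S_T - K, 0):
  V(4,0) = 3.863488; V(4,1) = 2.040896; V(4,2) = 0.480000; V(4,3) = 0.000000; V(4,4) = 0.000000
Backward induction: V(k, i) = exp(-r*dt) * [p * V(k+1, i) + (1-p) * V(k+1, i+1)].
  V(3,0) = exp(-r*dt) * [p*3.863488 + (1-p)*2.040896] = 2.942797
  V(3,1) = exp(-r*dt) * [p*2.040896 + (1-p)*0.480000] = 1.256121
  V(3,2) = exp(-r*dt) * [p*0.480000 + (1-p)*0.000000] = 0.239102
  V(3,3) = exp(-r*dt) * [p*0.000000 + (1-p)*0.000000] = 0.000000
  V(2,0) = exp(-r*dt) * [p*2.942797 + (1-p)*1.256121] = 2.092620
  V(2,1) = exp(-r*dt) * [p*1.256121 + (1-p)*0.239102] = 0.745008
  V(2,2) = exp(-r*dt) * [p*0.239102 + (1-p)*0.000000] = 0.119104
  V(1,0) = exp(-r*dt) * [p*2.092620 + (1-p)*0.745008] = 1.414108
  V(1,1) = exp(-r*dt) * [p*0.745008 + (1-p)*0.119104] = 0.430536
  V(0,0) = exp(-r*dt) * [p*1.414108 + (1-p)*0.430536] = 0.919220

Answer: Price = V(0,0) = 0.9192


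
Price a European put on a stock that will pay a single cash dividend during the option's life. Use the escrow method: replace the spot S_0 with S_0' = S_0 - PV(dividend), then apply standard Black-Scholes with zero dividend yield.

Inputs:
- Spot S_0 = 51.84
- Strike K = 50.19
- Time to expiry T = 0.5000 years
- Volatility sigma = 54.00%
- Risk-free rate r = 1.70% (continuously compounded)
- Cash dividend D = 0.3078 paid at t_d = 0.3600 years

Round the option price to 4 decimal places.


PV(D) = D * exp(-r * t_d) = 0.3078 * 0.99389869 = 0.30592202
S_0' = S_0 - PV(D) = 51.8400 - 0.30592202 = 51.53407798
d1 = (ln(S_0'/K) + (r + sigma^2/2)*T) / (sigma*sqrt(T)) = 0.28239093
d2 = d1 - sigma*sqrt(T) = -0.09944673
exp(-rT) = 0.99153602
N(-d1) = 0.38882188; N(-d2) = 0.53960821
P = K * exp(-rT) * N(-d2) - S_0' * N(-d1) = 50.1900 * 0.99153602 * 0.53960821 - 51.53407798 * 0.38882188 = 6.8161

Answer: Price = 6.8161


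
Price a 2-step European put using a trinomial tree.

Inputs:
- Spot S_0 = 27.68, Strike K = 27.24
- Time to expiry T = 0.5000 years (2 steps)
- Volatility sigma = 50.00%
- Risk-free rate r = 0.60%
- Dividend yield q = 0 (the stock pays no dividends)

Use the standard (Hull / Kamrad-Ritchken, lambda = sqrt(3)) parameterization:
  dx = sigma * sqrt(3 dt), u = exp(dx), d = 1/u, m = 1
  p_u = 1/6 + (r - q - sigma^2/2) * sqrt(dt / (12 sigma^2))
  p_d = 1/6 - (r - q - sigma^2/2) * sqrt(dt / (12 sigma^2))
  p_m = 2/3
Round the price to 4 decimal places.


Answer: Price = V(0,0) = 3.1104

Derivation:
dt = T/N = 0.250000; dx = sigma*sqrt(3*dt) = 0.433013
u = exp(dx) = 1.541896; d = 1/u = 0.648552
p_u = 0.132314, p_m = 0.666667, p_d = 0.201019
Discount per step: exp(-r*dt) = 0.998501
Stock lattice S(k, j) with j the centered position index:
  k=0: S(0,+0) = 27.6800
  k=1: S(1,-1) = 17.9519; S(1,+0) = 27.6800; S(1,+1) = 42.6797
  k=2: S(2,-2) = 11.6428; S(2,-1) = 17.9519; S(2,+0) = 27.6800; S(2,+1) = 42.6797; S(2,+2) = 65.8076
Terminal payoffs V(N, j) = max(K - S_T, 0):
  V(2,-2) = 15.597238; V(2,-1) = 9.288074; V(2,+0) = 0.000000; V(2,+1) = 0.000000; V(2,+2) = 0.000000
Backward induction: V(k, j) = exp(-r*dt) * [p_u * V(k+1, j+1) + p_m * V(k+1, j) + p_d * V(k+1, j-1)]
  V(1,-1) = exp(-r*dt) * [p_u*0.000000 + p_m*9.288074 + p_d*15.597238] = 9.313410
  V(1,+0) = exp(-r*dt) * [p_u*0.000000 + p_m*0.000000 + p_d*9.288074] = 1.864281
  V(1,+1) = exp(-r*dt) * [p_u*0.000000 + p_m*0.000000 + p_d*0.000000] = 0.000000
  V(0,+0) = exp(-r*dt) * [p_u*0.000000 + p_m*1.864281 + p_d*9.313410] = 3.110357


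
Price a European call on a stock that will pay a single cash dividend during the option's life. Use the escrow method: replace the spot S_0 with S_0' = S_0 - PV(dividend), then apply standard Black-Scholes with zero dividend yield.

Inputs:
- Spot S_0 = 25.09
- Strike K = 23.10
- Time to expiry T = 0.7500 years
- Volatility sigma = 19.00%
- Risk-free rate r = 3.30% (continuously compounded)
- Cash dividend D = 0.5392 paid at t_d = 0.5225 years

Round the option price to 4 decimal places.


Answer: Price = 2.7621

Derivation:
PV(D) = D * exp(-r * t_d) = 0.5392 * 0.98290530 = 0.52998254
S_0' = S_0 - PV(D) = 25.0900 - 0.52998254 = 24.56001746
d1 = (ln(S_0'/K) + (r + sigma^2/2)*T) / (sigma*sqrt(T)) = 0.60515240
d2 = d1 - sigma*sqrt(T) = 0.44060757
exp(-rT) = 0.97555377
N(d1) = 0.72746113; N(d2) = 0.67025144
C = S_0' * N(d1) - K * exp(-rT) * N(d2) = 24.56001746 * 0.72746113 - 23.1000 * 0.97555377 * 0.67025144 = 2.7621


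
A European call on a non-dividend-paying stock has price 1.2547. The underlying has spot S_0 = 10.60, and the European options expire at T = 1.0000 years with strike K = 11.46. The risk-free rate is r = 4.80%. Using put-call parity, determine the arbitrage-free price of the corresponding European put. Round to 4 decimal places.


Answer: Put price = 1.5776

Derivation:
Put-call parity: C - P = S_0 * exp(-qT) - K * exp(-rT).
S_0 * exp(-qT) = 10.6000 * 1.00000000 = 10.60000000
K * exp(-rT) = 11.4600 * 0.95313379 = 10.92291320
P = C - S*exp(-qT) + K*exp(-rT)
P = 1.2547 - 10.60000000 + 10.92291320 = 1.5776


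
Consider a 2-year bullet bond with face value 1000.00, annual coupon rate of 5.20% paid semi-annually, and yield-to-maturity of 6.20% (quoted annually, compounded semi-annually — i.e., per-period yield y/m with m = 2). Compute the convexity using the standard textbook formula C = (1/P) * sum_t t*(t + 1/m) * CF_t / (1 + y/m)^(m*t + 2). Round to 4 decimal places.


Coupon per period c = face * coupon_rate / m = 26.000000
Periods per year m = 2; per-period yield y/m = 0.031000
Number of cashflows N = 4
Cashflows (t years, CF_t, discount factor 1/(1+y/m)^(m*t), PV):
  t = 0.5000: CF_t = 26.000000, DF = 0.969932, PV = 25.218235
  t = 1.0000: CF_t = 26.000000, DF = 0.940768, PV = 24.459975
  t = 1.5000: CF_t = 26.000000, DF = 0.912481, PV = 23.724516
  t = 2.0000: CF_t = 1026.000000, DF = 0.885045, PV = 908.056141
Price P = sum_t PV_t = 981.458866
Convexity numerator sum_t t*(t + 1/m) * CF_t / (1+y/m)^(m*t + 2):
  t = 0.5000: term = 11.862258
  t = 1.0000: term = 34.516754
  t = 1.5000: term = 66.957815
  t = 2.0000: term = 4271.352103
Convexity = (1/P) * sum = 4384.688931 / 981.458866 = 4.467522

Answer: Convexity = 4.4675


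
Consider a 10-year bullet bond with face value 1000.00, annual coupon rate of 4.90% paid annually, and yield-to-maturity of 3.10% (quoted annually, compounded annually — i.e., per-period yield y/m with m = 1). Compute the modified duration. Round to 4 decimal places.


Answer: Modified duration = 8.0368

Derivation:
Coupon per period c = face * coupon_rate / m = 49.000000
Periods per year m = 1; per-period yield y/m = 0.031000
Number of cashflows N = 10
Cashflows (t years, CF_t, discount factor 1/(1+y/m)^(m*t), PV):
  t = 1.0000: CF_t = 49.000000, DF = 0.969932, PV = 47.526673
  t = 2.0000: CF_t = 49.000000, DF = 0.940768, PV = 46.097646
  t = 3.0000: CF_t = 49.000000, DF = 0.912481, PV = 44.711587
  t = 4.0000: CF_t = 49.000000, DF = 0.885045, PV = 43.367204
  t = 5.0000: CF_t = 49.000000, DF = 0.858434, PV = 42.063243
  t = 6.0000: CF_t = 49.000000, DF = 0.832622, PV = 40.798490
  t = 7.0000: CF_t = 49.000000, DF = 0.807587, PV = 39.571765
  t = 8.0000: CF_t = 49.000000, DF = 0.783305, PV = 38.381925
  t = 9.0000: CF_t = 49.000000, DF = 0.759752, PV = 37.227862
  t = 10.0000: CF_t = 1049.000000, DF = 0.736908, PV = 773.016627
Price P = sum_t PV_t = 1152.763022
First compute Macaulay numerator sum_t t * PV_t:
  t * PV_t at t = 1.0000: 47.526673
  t * PV_t at t = 2.0000: 92.195292
  t * PV_t at t = 3.0000: 134.134761
  t * PV_t at t = 4.0000: 173.468814
  t * PV_t at t = 5.0000: 210.316215
  t * PV_t at t = 6.0000: 244.790939
  t * PV_t at t = 7.0000: 277.002356
  t * PV_t at t = 8.0000: 307.055404
  t * PV_t at t = 9.0000: 335.050756
  t * PV_t at t = 10.0000: 7730.166270
Macaulay duration D = 9551.707481 / 1152.763022 = 8.285925
Modified duration = D / (1 + y/m) = 8.285925 / (1 + 0.031000) = 8.036784


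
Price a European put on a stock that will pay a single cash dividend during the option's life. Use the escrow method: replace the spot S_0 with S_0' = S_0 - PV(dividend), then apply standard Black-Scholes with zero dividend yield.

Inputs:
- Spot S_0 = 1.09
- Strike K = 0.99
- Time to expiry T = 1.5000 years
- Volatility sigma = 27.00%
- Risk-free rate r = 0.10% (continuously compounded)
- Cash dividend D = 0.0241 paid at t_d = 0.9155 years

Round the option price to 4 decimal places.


Answer: Price = 0.0997

Derivation:
PV(D) = D * exp(-r * t_d) = 0.0241 * 0.99908492 = 0.02407795
S_0' = S_0 - PV(D) = 1.0900 - 0.02407795 = 1.06592205
d1 = (ln(S_0'/K) + (r + sigma^2/2)*T) / (sigma*sqrt(T)) = 0.39332618
d2 = d1 - sigma*sqrt(T) = 0.06264506
exp(-rT) = 0.99850112
N(-d1) = 0.34703929; N(-d2) = 0.47502457
P = K * exp(-rT) * N(-d2) - S_0' * N(-d1) = 0.9900 * 0.99850112 * 0.47502457 - 1.06592205 * 0.34703929 = 0.0997


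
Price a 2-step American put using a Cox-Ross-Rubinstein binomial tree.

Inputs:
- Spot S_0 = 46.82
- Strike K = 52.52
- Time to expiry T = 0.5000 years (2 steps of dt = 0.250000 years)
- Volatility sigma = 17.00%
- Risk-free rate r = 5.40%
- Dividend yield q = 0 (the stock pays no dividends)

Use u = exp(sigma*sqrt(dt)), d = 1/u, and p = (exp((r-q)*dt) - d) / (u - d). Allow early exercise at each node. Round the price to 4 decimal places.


dt = T/N = 0.250000
u = exp(sigma*sqrt(dt)) = 1.088717; d = 1/u = 0.918512
p = (exp((r-q)*dt) - d) / (u - d) = 0.558617
Discount per step: exp(-r*dt) = 0.986591
Stock lattice S(k, i) with i counting down-moves:
  k=0: S(0,0) = 46.8200
  k=1: S(1,0) = 50.9737; S(1,1) = 43.0047
  k=2: S(2,0) = 55.4960; S(2,1) = 46.8200; S(2,2) = 39.5004
Terminal payoffs V(N, i) = max(K - S_T, 0):
  V(2,0) = 0.000000; V(2,1) = 5.700000; V(2,2) = 13.019613
Backward induction: V(k, i) = exp(-r*dt) * [p * V(k+1, i) + (1-p) * V(k+1, i+1)]; then take max(V_cont, immediate exercise) for American.
  V(1,0) = exp(-r*dt) * [p*0.000000 + (1-p)*5.700000] = 2.482148; exercise = 1.546267; V(1,0) = max -> 2.482148
  V(1,1) = exp(-r*dt) * [p*5.700000 + (1-p)*13.019613] = 8.810999; exercise = 9.515255; V(1,1) = max -> 9.515255
  V(0,0) = exp(-r*dt) * [p*2.482148 + (1-p)*9.515255] = 5.511533; exercise = 5.700000; V(0,0) = max -> 5.700000

Answer: Price = V(0,0) = 5.7000


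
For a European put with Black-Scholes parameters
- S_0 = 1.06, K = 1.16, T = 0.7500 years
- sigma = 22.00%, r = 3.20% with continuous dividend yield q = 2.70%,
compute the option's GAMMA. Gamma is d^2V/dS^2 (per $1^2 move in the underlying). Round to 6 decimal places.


Answer: Gamma = 1.815478

Derivation:
d1 = -0.3582253566; d2 = -0.5487509454
phi(d1) = 0.3741489734; exp(-qT) = 0.9799536543; exp(-rT) = 0.9762857098
Gamma = exp(-qT) * phi(d1) / (S * sigma * sqrt(T)) = 0.9799536543 * 0.3741489734 / (1.0600 * 0.2200 * 0.8660254038) = 1.815478


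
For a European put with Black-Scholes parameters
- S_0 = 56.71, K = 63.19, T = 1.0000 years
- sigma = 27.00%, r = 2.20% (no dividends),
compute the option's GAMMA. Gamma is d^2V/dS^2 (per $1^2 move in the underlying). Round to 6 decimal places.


d1 = -0.1842425880; d2 = -0.4542425880
phi(d1) = 0.3922283047; exp(-qT) = 1.0000000000; exp(-rT) = 0.9782402351
Gamma = exp(-qT) * phi(d1) / (S * sigma * sqrt(T)) = 1.0000000000 * 0.3922283047 / (56.7100 * 0.2700 * 1.0000000000) = 0.025616

Answer: Gamma = 0.025616


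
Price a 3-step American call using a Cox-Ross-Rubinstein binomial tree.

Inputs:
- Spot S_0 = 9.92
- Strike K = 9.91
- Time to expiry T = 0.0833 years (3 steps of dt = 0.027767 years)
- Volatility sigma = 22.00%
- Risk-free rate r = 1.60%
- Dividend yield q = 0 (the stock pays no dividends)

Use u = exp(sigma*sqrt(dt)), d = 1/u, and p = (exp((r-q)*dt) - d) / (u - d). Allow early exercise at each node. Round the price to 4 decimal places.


Answer: Price = V(0,0) = 0.2841

Derivation:
dt = T/N = 0.027767
u = exp(sigma*sqrt(dt)) = 1.037340; d = 1/u = 0.964004
p = (exp((r-q)*dt) - d) / (u - d) = 0.496896
Discount per step: exp(-r*dt) = 0.999556
Stock lattice S(k, i) with i counting down-moves:
  k=0: S(0,0) = 9.9200
  k=1: S(1,0) = 10.2904; S(1,1) = 9.5629
  k=2: S(2,0) = 10.6746; S(2,1) = 9.9200; S(2,2) = 9.2187
  k=3: S(3,0) = 11.0732; S(3,1) = 10.2904; S(3,2) = 9.5629; S(3,3) = 8.8869
Terminal payoffs V(N, i) = max(S_T - K, 0):
  V(3,0) = 1.163235; V(3,1) = 0.380409; V(3,2) = 0.000000; V(3,3) = 0.000000
Backward induction: V(k, i) = exp(-r*dt) * [p * V(k+1, i) + (1-p) * V(k+1, i+1)]; then take max(V_cont, immediate exercise) for American.
  V(2,0) = exp(-r*dt) * [p*1.163235 + (1-p)*0.380409] = 0.769050; exercise = 0.764648; V(2,0) = max -> 0.769050
  V(2,1) = exp(-r*dt) * [p*0.380409 + (1-p)*0.000000] = 0.188939; exercise = 0.010000; V(2,1) = max -> 0.188939
  V(2,2) = exp(-r*dt) * [p*0.000000 + (1-p)*0.000000] = 0.000000; exercise = 0.000000; V(2,2) = max -> 0.000000
  V(1,0) = exp(-r*dt) * [p*0.769050 + (1-p)*0.188939] = 0.476982; exercise = 0.380409; V(1,0) = max -> 0.476982
  V(1,1) = exp(-r*dt) * [p*0.188939 + (1-p)*0.000000] = 0.093841; exercise = 0.000000; V(1,1) = max -> 0.093841
  V(0,0) = exp(-r*dt) * [p*0.476982 + (1-p)*0.093841] = 0.284096; exercise = 0.010000; V(0,0) = max -> 0.284096


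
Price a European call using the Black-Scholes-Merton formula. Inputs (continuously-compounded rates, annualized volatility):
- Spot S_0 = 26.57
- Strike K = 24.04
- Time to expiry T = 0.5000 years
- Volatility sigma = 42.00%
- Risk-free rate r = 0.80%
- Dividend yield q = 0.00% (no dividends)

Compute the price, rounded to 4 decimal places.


d1 = (ln(S/K) + (r - q + 0.5*sigma^2) * T) / (sigma * sqrt(T)) = 0.49889296
d2 = d1 - sigma * sqrt(T) = 0.20190811
exp(-rT) = 0.99600799; exp(-qT) = 1.00000000
C = S_0 * exp(-qT) * N(d1) - K * exp(-rT) * N(d2)
N(d1) = 0.69107260; N(d2) = 0.58000572
C = 26.5700 * 1.00000000 * 0.69107260 - 24.0400 * 0.99600799 * 0.58000572 = 4.4741

Answer: Price = 4.4741


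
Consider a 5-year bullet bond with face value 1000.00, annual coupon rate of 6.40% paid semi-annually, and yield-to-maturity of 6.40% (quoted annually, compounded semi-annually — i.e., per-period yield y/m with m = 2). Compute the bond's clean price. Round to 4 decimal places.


Coupon per period c = face * coupon_rate / m = 32.000000
Periods per year m = 2; per-period yield y/m = 0.032000
Number of cashflows N = 10
Cashflows (t years, CF_t, discount factor 1/(1+y/m)^(m*t), PV):
  t = 0.5000: CF_t = 32.000000, DF = 0.968992, PV = 31.007752
  t = 1.0000: CF_t = 32.000000, DF = 0.938946, PV = 30.046271
  t = 1.5000: CF_t = 32.000000, DF = 0.909831, PV = 29.114604
  t = 2.0000: CF_t = 32.000000, DF = 0.881620, PV = 28.211826
  t = 2.5000: CF_t = 32.000000, DF = 0.854283, PV = 27.337040
  t = 3.0000: CF_t = 32.000000, DF = 0.827793, PV = 26.489380
  t = 3.5000: CF_t = 32.000000, DF = 0.802125, PV = 25.668004
  t = 4.0000: CF_t = 32.000000, DF = 0.777253, PV = 24.872097
  t = 4.5000: CF_t = 32.000000, DF = 0.753152, PV = 24.100869
  t = 5.0000: CF_t = 1032.000000, DF = 0.729799, PV = 753.152157
Price P = sum_t PV_t = 1000.000000

Answer: Price = 1000.0000


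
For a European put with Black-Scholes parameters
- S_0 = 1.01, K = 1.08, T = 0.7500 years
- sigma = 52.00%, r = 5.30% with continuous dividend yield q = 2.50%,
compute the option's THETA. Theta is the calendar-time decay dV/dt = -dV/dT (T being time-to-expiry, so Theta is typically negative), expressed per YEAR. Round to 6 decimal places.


d1 = 0.1229962359; d2 = -0.3273369741
phi(d1) = 0.3959360502; exp(-qT) = 0.9814246877; exp(-rT) = 0.9610296665
Theta = -S*exp(-qT)*phi(d1)*sigma/(2*sqrt(T)) + r*K*exp(-rT)*N(-d2) - q*S*exp(-qT)*N(-d1)
N(-d1) = 0.4510550393; N(-d2) = 0.6282934849; sqrt(T) = 0.8660254038
Term 1 = -1.0100 * 0.9814246877 * 0.3959360502 * 0.5200 / (2 * 0.8660254038) = -0.1178273512
Term 2 = 0.0530 * 1.0800 * 0.9610296665 * 0.6282934849 = 0.0345620087
Term 3 = -0.0250 * 1.0100 * 0.9814246877 * 0.4510550393 = -0.0111775829
Theta = -0.1178273512 + (0.0345620087) + (-0.0111775829) = -0.094443

Answer: Theta = -0.094443


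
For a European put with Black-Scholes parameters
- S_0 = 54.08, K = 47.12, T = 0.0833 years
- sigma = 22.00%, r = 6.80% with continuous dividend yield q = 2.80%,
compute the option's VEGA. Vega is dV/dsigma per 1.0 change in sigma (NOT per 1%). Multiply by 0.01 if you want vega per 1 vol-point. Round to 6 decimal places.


Answer: Vega = 0.489904

Derivation:
d1 = 2.2539237612; d2 = 2.1904279346
phi(d1) = 0.0314604306; exp(-qT) = 0.9976703179; exp(-rT) = 0.9943516125
Vega = S * exp(-qT) * phi(d1) * sqrt(T) = 54.0800 * 0.9976703179 * 0.0314604306 * 0.2886173938 = 0.489904


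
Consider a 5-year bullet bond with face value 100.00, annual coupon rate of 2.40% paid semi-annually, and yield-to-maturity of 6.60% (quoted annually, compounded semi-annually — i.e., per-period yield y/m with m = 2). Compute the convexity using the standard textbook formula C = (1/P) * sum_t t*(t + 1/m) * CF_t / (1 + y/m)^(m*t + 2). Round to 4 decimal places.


Answer: Convexity = 23.7871

Derivation:
Coupon per period c = face * coupon_rate / m = 1.200000
Periods per year m = 2; per-period yield y/m = 0.033000
Number of cashflows N = 10
Cashflows (t years, CF_t, discount factor 1/(1+y/m)^(m*t), PV):
  t = 0.5000: CF_t = 1.200000, DF = 0.968054, PV = 1.161665
  t = 1.0000: CF_t = 1.200000, DF = 0.937129, PV = 1.124555
  t = 1.5000: CF_t = 1.200000, DF = 0.907192, PV = 1.088630
  t = 2.0000: CF_t = 1.200000, DF = 0.878211, PV = 1.053853
  t = 2.5000: CF_t = 1.200000, DF = 0.850156, PV = 1.020187
  t = 3.0000: CF_t = 1.200000, DF = 0.822997, PV = 0.987596
  t = 3.5000: CF_t = 1.200000, DF = 0.796705, PV = 0.956046
  t = 4.0000: CF_t = 1.200000, DF = 0.771254, PV = 0.925505
  t = 4.5000: CF_t = 1.200000, DF = 0.746616, PV = 0.895939
  t = 5.0000: CF_t = 101.200000, DF = 0.722764, PV = 73.143763
Price P = sum_t PV_t = 82.357738
Convexity numerator sum_t t*(t + 1/m) * CF_t / (1+y/m)^(m*t + 2):
  t = 0.5000: term = 0.544315
  t = 1.0000: term = 1.580779
  t = 1.5000: term = 3.060560
  t = 2.0000: term = 4.937980
  t = 2.5000: term = 7.170348
  t = 3.0000: term = 9.717800
  t = 3.5000: term = 12.543143
  t = 4.0000: term = 15.611712
  t = 4.5000: term = 18.891230
  t = 5.0000: term = 1884.991291
Convexity = (1/P) * sum = 1959.049159 / 82.357738 = 23.787069


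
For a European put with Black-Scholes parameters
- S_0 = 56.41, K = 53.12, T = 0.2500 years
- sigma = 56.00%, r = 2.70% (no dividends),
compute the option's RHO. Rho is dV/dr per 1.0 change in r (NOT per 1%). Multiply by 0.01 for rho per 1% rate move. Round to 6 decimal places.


d1 = 0.3787247949; d2 = 0.0987247949
phi(d1) = 0.3713334740; exp(-qT) = 1.0000000000; exp(-rT) = 0.9932727301
N(-d2) = 0.4606783908
Rho = -K*T*exp(-rT)*N(-d2) = -53.1200 * 0.2500 * 0.9932727301 * 0.4606783908 = -6.076653

Answer: Rho = -6.076653
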